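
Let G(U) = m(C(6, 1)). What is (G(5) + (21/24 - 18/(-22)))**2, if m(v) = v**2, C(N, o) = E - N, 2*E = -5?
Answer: 42341049/7744 ≈ 5467.6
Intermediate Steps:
E = -5/2 (E = (1/2)*(-5) = -5/2 ≈ -2.5000)
C(N, o) = -5/2 - N
G(U) = 289/4 (G(U) = (-5/2 - 1*6)**2 = (-5/2 - 6)**2 = (-17/2)**2 = 289/4)
(G(5) + (21/24 - 18/(-22)))**2 = (289/4 + (21/24 - 18/(-22)))**2 = (289/4 + (21*(1/24) - 18*(-1/22)))**2 = (289/4 + (7/8 + 9/11))**2 = (289/4 + 149/88)**2 = (6507/88)**2 = 42341049/7744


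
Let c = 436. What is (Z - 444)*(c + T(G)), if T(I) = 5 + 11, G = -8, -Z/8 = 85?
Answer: -508048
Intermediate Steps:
Z = -680 (Z = -8*85 = -680)
T(I) = 16
(Z - 444)*(c + T(G)) = (-680 - 444)*(436 + 16) = -1124*452 = -508048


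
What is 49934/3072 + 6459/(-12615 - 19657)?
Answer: 49738375/3098112 ≈ 16.054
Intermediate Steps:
49934/3072 + 6459/(-12615 - 19657) = 49934*(1/3072) + 6459/(-32272) = 24967/1536 + 6459*(-1/32272) = 24967/1536 - 6459/32272 = 49738375/3098112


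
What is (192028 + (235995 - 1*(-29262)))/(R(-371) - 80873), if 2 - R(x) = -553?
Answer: -457285/80318 ≈ -5.6934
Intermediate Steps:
R(x) = 555 (R(x) = 2 - 1*(-553) = 2 + 553 = 555)
(192028 + (235995 - 1*(-29262)))/(R(-371) - 80873) = (192028 + (235995 - 1*(-29262)))/(555 - 80873) = (192028 + (235995 + 29262))/(-80318) = (192028 + 265257)*(-1/80318) = 457285*(-1/80318) = -457285/80318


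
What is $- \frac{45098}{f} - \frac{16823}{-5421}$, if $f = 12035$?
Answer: $- \frac{42011453}{65241735} \approx -0.64394$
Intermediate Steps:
$- \frac{45098}{f} - \frac{16823}{-5421} = - \frac{45098}{12035} - \frac{16823}{-5421} = \left(-45098\right) \frac{1}{12035} - - \frac{16823}{5421} = - \frac{45098}{12035} + \frac{16823}{5421} = - \frac{42011453}{65241735}$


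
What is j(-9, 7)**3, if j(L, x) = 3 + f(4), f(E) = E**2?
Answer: 6859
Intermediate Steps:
j(L, x) = 19 (j(L, x) = 3 + 4**2 = 3 + 16 = 19)
j(-9, 7)**3 = 19**3 = 6859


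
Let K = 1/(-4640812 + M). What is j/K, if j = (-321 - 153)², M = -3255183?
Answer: -1774040572620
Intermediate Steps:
K = -1/7895995 (K = 1/(-4640812 - 3255183) = 1/(-7895995) = -1/7895995 ≈ -1.2665e-7)
j = 224676 (j = (-474)² = 224676)
j/K = 224676/(-1/7895995) = 224676*(-7895995) = -1774040572620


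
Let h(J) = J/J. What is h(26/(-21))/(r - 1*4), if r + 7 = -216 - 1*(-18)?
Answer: -1/209 ≈ -0.0047847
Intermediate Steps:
r = -205 (r = -7 + (-216 - 1*(-18)) = -7 + (-216 + 18) = -7 - 198 = -205)
h(J) = 1
h(26/(-21))/(r - 1*4) = 1/(-205 - 1*4) = 1/(-205 - 4) = 1/(-209) = 1*(-1/209) = -1/209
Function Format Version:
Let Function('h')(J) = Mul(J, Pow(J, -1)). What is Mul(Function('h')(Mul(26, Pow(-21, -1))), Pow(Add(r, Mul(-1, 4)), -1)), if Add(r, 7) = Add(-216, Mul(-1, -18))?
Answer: Rational(-1, 209) ≈ -0.0047847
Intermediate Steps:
r = -205 (r = Add(-7, Add(-216, Mul(-1, -18))) = Add(-7, Add(-216, 18)) = Add(-7, -198) = -205)
Function('h')(J) = 1
Mul(Function('h')(Mul(26, Pow(-21, -1))), Pow(Add(r, Mul(-1, 4)), -1)) = Mul(1, Pow(Add(-205, Mul(-1, 4)), -1)) = Mul(1, Pow(Add(-205, -4), -1)) = Mul(1, Pow(-209, -1)) = Mul(1, Rational(-1, 209)) = Rational(-1, 209)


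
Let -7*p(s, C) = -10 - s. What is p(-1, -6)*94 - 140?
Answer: -134/7 ≈ -19.143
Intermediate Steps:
p(s, C) = 10/7 + s/7 (p(s, C) = -(-10 - s)/7 = 10/7 + s/7)
p(-1, -6)*94 - 140 = (10/7 + (⅐)*(-1))*94 - 140 = (10/7 - ⅐)*94 - 140 = (9/7)*94 - 140 = 846/7 - 140 = -134/7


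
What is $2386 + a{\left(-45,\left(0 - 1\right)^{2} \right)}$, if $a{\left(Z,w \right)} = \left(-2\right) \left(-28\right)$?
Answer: $2442$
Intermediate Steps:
$a{\left(Z,w \right)} = 56$
$2386 + a{\left(-45,\left(0 - 1\right)^{2} \right)} = 2386 + 56 = 2442$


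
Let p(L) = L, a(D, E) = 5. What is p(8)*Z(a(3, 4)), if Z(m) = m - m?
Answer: 0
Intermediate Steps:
Z(m) = 0
p(8)*Z(a(3, 4)) = 8*0 = 0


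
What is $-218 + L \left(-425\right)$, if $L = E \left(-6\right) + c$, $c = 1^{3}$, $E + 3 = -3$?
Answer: $-15943$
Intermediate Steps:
$E = -6$ ($E = -3 - 3 = -6$)
$c = 1$
$L = 37$ ($L = \left(-6\right) \left(-6\right) + 1 = 36 + 1 = 37$)
$-218 + L \left(-425\right) = -218 + 37 \left(-425\right) = -218 - 15725 = -15943$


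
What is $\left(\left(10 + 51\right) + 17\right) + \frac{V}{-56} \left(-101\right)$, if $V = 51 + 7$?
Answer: $\frac{5113}{28} \approx 182.61$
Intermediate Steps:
$V = 58$
$\left(\left(10 + 51\right) + 17\right) + \frac{V}{-56} \left(-101\right) = \left(\left(10 + 51\right) + 17\right) + \frac{58}{-56} \left(-101\right) = \left(61 + 17\right) + 58 \left(- \frac{1}{56}\right) \left(-101\right) = 78 - - \frac{2929}{28} = 78 + \frac{2929}{28} = \frac{5113}{28}$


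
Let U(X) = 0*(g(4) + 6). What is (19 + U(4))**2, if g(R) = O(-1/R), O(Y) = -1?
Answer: 361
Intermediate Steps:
g(R) = -1
U(X) = 0 (U(X) = 0*(-1 + 6) = 0*5 = 0)
(19 + U(4))**2 = (19 + 0)**2 = 19**2 = 361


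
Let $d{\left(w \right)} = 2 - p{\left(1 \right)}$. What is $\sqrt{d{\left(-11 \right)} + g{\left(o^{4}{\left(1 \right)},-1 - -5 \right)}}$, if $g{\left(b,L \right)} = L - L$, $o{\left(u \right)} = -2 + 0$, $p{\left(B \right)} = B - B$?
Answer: $\sqrt{2} \approx 1.4142$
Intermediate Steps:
$p{\left(B \right)} = 0$
$o{\left(u \right)} = -2$
$g{\left(b,L \right)} = 0$
$d{\left(w \right)} = 2$ ($d{\left(w \right)} = 2 - 0 = 2 + 0 = 2$)
$\sqrt{d{\left(-11 \right)} + g{\left(o^{4}{\left(1 \right)},-1 - -5 \right)}} = \sqrt{2 + 0} = \sqrt{2}$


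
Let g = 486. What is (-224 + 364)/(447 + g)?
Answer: 140/933 ≈ 0.15005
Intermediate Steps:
(-224 + 364)/(447 + g) = (-224 + 364)/(447 + 486) = 140/933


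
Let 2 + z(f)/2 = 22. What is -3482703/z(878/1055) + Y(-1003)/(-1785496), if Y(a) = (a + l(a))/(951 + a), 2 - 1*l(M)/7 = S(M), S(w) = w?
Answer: -777294033881/8927480 ≈ -87068.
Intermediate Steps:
l(M) = 14 - 7*M
z(f) = 40 (z(f) = -4 + 2*22 = -4 + 44 = 40)
Y(a) = (14 - 6*a)/(951 + a) (Y(a) = (a + (14 - 7*a))/(951 + a) = (14 - 6*a)/(951 + a))
-3482703/z(878/1055) + Y(-1003)/(-1785496) = -3482703/40 + (2*(7 - 3*(-1003))/(951 - 1003))/(-1785496) = -3482703*1/40 + (2*(7 + 3009)/(-52))*(-1/1785496) = -3482703/40 + (2*(-1/52)*3016)*(-1/1785496) = -3482703/40 - 116*(-1/1785496) = -3482703/40 + 29/446374 = -777294033881/8927480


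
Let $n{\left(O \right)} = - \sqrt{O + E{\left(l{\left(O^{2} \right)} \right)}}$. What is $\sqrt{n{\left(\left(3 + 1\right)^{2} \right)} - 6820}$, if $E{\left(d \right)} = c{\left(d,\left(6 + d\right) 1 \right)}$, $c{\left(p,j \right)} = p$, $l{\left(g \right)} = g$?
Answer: $2 \sqrt{-1705 - \sqrt{17}} \approx 82.683 i$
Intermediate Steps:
$E{\left(d \right)} = d$
$n{\left(O \right)} = - \sqrt{O + O^{2}}$
$\sqrt{n{\left(\left(3 + 1\right)^{2} \right)} - 6820} = \sqrt{- \sqrt{\left(3 + 1\right)^{2} \left(1 + \left(3 + 1\right)^{2}\right)} - 6820} = \sqrt{- \sqrt{4^{2} \left(1 + 4^{2}\right)} - 6820} = \sqrt{- \sqrt{16 \left(1 + 16\right)} - 6820} = \sqrt{- \sqrt{16 \cdot 17} - 6820} = \sqrt{- \sqrt{272} - 6820} = \sqrt{- 4 \sqrt{17} - 6820} = \sqrt{-6820 - 4 \sqrt{17}}$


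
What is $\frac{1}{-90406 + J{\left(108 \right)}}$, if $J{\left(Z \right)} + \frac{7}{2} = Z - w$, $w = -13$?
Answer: $- \frac{2}{180577} \approx -1.1076 \cdot 10^{-5}$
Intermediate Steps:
$J{\left(Z \right)} = \frac{19}{2} + Z$ ($J{\left(Z \right)} = - \frac{7}{2} + \left(Z - -13\right) = - \frac{7}{2} + \left(Z + 13\right) = - \frac{7}{2} + \left(13 + Z\right) = \frac{19}{2} + Z$)
$\frac{1}{-90406 + J{\left(108 \right)}} = \frac{1}{-90406 + \left(\frac{19}{2} + 108\right)} = \frac{1}{-90406 + \frac{235}{2}} = \frac{1}{- \frac{180577}{2}} = - \frac{2}{180577}$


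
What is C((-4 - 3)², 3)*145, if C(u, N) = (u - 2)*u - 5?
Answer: 333210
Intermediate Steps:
C(u, N) = -5 + u*(-2 + u) (C(u, N) = (-2 + u)*u - 5 = u*(-2 + u) - 5 = -5 + u*(-2 + u))
C((-4 - 3)², 3)*145 = (-5 + ((-4 - 3)²)² - 2*(-4 - 3)²)*145 = (-5 + ((-7)²)² - 2*(-7)²)*145 = (-5 + 49² - 2*49)*145 = (-5 + 2401 - 98)*145 = 2298*145 = 333210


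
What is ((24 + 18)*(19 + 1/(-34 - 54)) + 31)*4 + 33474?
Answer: 404669/11 ≈ 36788.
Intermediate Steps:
((24 + 18)*(19 + 1/(-34 - 54)) + 31)*4 + 33474 = (42*(19 + 1/(-88)) + 31)*4 + 33474 = (42*(19 - 1/88) + 31)*4 + 33474 = (42*(1671/88) + 31)*4 + 33474 = (35091/44 + 31)*4 + 33474 = (36455/44)*4 + 33474 = 36455/11 + 33474 = 404669/11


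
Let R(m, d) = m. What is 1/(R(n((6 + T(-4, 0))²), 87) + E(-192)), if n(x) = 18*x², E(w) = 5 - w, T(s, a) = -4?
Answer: 1/485 ≈ 0.0020619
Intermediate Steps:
1/(R(n((6 + T(-4, 0))²), 87) + E(-192)) = 1/(18*((6 - 4)²)² + (5 - 1*(-192))) = 1/(18*(2²)² + (5 + 192)) = 1/(18*4² + 197) = 1/(18*16 + 197) = 1/(288 + 197) = 1/485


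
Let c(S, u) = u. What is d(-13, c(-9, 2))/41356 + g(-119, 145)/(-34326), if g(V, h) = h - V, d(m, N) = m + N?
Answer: -1882595/236597676 ≈ -0.0079570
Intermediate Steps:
d(m, N) = N + m
d(-13, c(-9, 2))/41356 + g(-119, 145)/(-34326) = (2 - 13)/41356 + (145 - 1*(-119))/(-34326) = -11*1/41356 + (145 + 119)*(-1/34326) = -11/41356 + 264*(-1/34326) = -11/41356 - 44/5721 = -1882595/236597676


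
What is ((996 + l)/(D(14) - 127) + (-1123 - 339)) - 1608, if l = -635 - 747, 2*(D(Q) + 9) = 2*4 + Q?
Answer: -383364/125 ≈ -3066.9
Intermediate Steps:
D(Q) = -5 + Q/2 (D(Q) = -9 + (2*4 + Q)/2 = -9 + (8 + Q)/2 = -9 + (4 + Q/2) = -5 + Q/2)
l = -1382
((996 + l)/(D(14) - 127) + (-1123 - 339)) - 1608 = ((996 - 1382)/((-5 + (1/2)*14) - 127) + (-1123 - 339)) - 1608 = (-386/((-5 + 7) - 127) - 1462) - 1608 = (-386/(2 - 127) - 1462) - 1608 = (-386/(-125) - 1462) - 1608 = (-386*(-1/125) - 1462) - 1608 = (386/125 - 1462) - 1608 = -182364/125 - 1608 = -383364/125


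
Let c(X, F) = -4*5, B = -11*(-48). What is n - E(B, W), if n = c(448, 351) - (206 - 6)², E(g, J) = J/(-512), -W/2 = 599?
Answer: -10245719/256 ≈ -40022.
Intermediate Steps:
B = 528
W = -1198 (W = -2*599 = -1198)
c(X, F) = -20
E(g, J) = -J/512 (E(g, J) = J*(-1/512) = -J/512)
n = -40020 (n = -20 - (206 - 6)² = -20 - 1*200² = -20 - 1*40000 = -20 - 40000 = -40020)
n - E(B, W) = -40020 - (-1)*(-1198)/512 = -40020 - 1*599/256 = -40020 - 599/256 = -10245719/256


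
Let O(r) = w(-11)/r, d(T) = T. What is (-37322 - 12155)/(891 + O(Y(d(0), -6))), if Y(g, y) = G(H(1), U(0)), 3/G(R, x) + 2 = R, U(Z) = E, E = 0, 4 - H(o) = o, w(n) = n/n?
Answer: -148431/2674 ≈ -55.509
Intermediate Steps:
w(n) = 1
H(o) = 4 - o
U(Z) = 0
G(R, x) = 3/(-2 + R)
Y(g, y) = 3 (Y(g, y) = 3/(-2 + (4 - 1*1)) = 3/(-2 + (4 - 1)) = 3/(-2 + 3) = 3/1 = 3*1 = 3)
O(r) = 1/r
(-37322 - 12155)/(891 + O(Y(d(0), -6))) = (-37322 - 12155)/(891 + 1/3) = -49477/(891 + ⅓) = -49477/2674/3 = -49477*3/2674 = -148431/2674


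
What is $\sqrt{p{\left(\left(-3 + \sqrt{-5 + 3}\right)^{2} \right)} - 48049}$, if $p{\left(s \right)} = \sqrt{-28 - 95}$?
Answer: $\sqrt{-48049 + i \sqrt{123}} \approx 0.025 + 219.2 i$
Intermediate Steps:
$p{\left(s \right)} = i \sqrt{123}$ ($p{\left(s \right)} = \sqrt{-123} = i \sqrt{123}$)
$\sqrt{p{\left(\left(-3 + \sqrt{-5 + 3}\right)^{2} \right)} - 48049} = \sqrt{i \sqrt{123} - 48049} = \sqrt{-48049 + i \sqrt{123}}$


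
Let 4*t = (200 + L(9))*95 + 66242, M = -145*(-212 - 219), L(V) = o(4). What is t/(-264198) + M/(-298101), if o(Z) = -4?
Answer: -5074536839/17501708444 ≈ -0.28995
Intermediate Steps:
L(V) = -4
M = 62495 (M = -145*(-431) = 62495)
t = 42431/2 (t = ((200 - 4)*95 + 66242)/4 = (196*95 + 66242)/4 = (18620 + 66242)/4 = (¼)*84862 = 42431/2 ≈ 21216.)
t/(-264198) + M/(-298101) = (42431/2)/(-264198) + 62495/(-298101) = (42431/2)*(-1/264198) + 62495*(-1/298101) = -42431/528396 - 62495/298101 = -5074536839/17501708444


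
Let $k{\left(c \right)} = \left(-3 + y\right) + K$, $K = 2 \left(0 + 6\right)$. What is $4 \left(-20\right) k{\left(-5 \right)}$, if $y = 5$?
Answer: $-1120$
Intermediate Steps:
$K = 12$ ($K = 2 \cdot 6 = 12$)
$k{\left(c \right)} = 14$ ($k{\left(c \right)} = \left(-3 + 5\right) + 12 = 2 + 12 = 14$)
$4 \left(-20\right) k{\left(-5 \right)} = 4 \left(-20\right) 14 = \left(-80\right) 14 = -1120$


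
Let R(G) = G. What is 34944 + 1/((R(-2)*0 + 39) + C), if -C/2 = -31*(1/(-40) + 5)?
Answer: 242825876/6949 ≈ 34944.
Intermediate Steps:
C = 6169/20 (C = -(-62)*(1/(-40) + 5) = -(-62)*(-1/40 + 5) = -(-62)*199/40 = -2*(-6169/40) = 6169/20 ≈ 308.45)
34944 + 1/((R(-2)*0 + 39) + C) = 34944 + 1/((-2*0 + 39) + 6169/20) = 34944 + 1/((0 + 39) + 6169/20) = 34944 + 1/(39 + 6169/20) = 34944 + 1/(6949/20) = 34944 + 20/6949 = 242825876/6949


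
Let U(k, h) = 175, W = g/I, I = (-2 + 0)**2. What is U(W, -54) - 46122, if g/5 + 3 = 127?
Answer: -45947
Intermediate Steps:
I = 4 (I = (-2)**2 = 4)
g = 620 (g = -15 + 5*127 = -15 + 635 = 620)
W = 155 (W = 620/4 = 620*(1/4) = 155)
U(W, -54) - 46122 = 175 - 46122 = -45947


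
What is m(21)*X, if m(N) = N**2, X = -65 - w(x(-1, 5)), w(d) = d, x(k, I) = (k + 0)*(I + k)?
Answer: -26901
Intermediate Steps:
x(k, I) = k*(I + k)
X = -61 (X = -65 - (-1)*(5 - 1) = -65 - (-1)*4 = -65 - 1*(-4) = -65 + 4 = -61)
m(21)*X = 21**2*(-61) = 441*(-61) = -26901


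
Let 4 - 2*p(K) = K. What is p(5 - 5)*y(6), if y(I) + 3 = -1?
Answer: -8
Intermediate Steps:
p(K) = 2 - K/2
y(I) = -4 (y(I) = -3 - 1 = -4)
p(5 - 5)*y(6) = (2 - (5 - 5)/2)*(-4) = (2 - ½*0)*(-4) = (2 + 0)*(-4) = 2*(-4) = -8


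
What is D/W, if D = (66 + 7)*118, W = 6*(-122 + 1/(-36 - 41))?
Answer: -331639/28185 ≈ -11.767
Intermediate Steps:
W = -56370/77 (W = 6*(-122 + 1/(-77)) = 6*(-122 - 1/77) = 6*(-9395/77) = -56370/77 ≈ -732.08)
D = 8614 (D = 73*118 = 8614)
D/W = 8614/(-56370/77) = 8614*(-77/56370) = -331639/28185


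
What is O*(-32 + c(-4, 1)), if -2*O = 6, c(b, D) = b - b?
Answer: 96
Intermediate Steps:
c(b, D) = 0
O = -3 (O = -½*6 = -3)
O*(-32 + c(-4, 1)) = -3*(-32 + 0) = -3*(-32) = 96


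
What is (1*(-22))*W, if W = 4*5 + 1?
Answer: -462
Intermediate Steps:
W = 21 (W = 20 + 1 = 21)
(1*(-22))*W = (1*(-22))*21 = -22*21 = -462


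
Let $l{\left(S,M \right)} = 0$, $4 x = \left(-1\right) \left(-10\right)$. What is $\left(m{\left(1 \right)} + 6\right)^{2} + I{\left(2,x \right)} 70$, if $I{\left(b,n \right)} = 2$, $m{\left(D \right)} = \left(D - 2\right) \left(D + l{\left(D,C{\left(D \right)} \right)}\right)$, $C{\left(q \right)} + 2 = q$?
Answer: $165$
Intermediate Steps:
$x = \frac{5}{2}$ ($x = \frac{\left(-1\right) \left(-10\right)}{4} = \frac{1}{4} \cdot 10 = \frac{5}{2} \approx 2.5$)
$C{\left(q \right)} = -2 + q$
$m{\left(D \right)} = D \left(-2 + D\right)$ ($m{\left(D \right)} = \left(D - 2\right) \left(D + 0\right) = \left(-2 + D\right) D = D \left(-2 + D\right)$)
$\left(m{\left(1 \right)} + 6\right)^{2} + I{\left(2,x \right)} 70 = \left(1 \left(-2 + 1\right) + 6\right)^{2} + 2 \cdot 70 = \left(1 \left(-1\right) + 6\right)^{2} + 140 = \left(-1 + 6\right)^{2} + 140 = 5^{2} + 140 = 25 + 140 = 165$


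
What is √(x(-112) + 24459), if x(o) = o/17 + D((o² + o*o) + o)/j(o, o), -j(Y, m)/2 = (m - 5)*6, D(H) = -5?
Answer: √386946742377/3978 ≈ 156.37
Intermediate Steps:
j(Y, m) = 60 - 12*m (j(Y, m) = -2*(m - 5)*6 = -2*(-5 + m)*6 = -2*(-30 + 6*m) = 60 - 12*m)
x(o) = -5/(60 - 12*o) + o/17 (x(o) = o/17 - 5/(60 - 12*o) = -5/(60 - 12*o) + o/17)
√(x(-112) + 24459) = √((85 + 12*(-112)*(-5 - 112))/(204*(-5 - 112)) + 24459) = √((1/204)*(85 + 12*(-112)*(-117))/(-117) + 24459) = √((1/204)*(-1/117)*(85 + 157248) + 24459) = √((1/204)*(-1/117)*157333 + 24459) = √(-157333/23868 + 24459) = √(583630079/23868) = √386946742377/3978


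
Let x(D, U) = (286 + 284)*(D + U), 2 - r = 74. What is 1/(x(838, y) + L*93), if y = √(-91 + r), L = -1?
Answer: 53063/25347022021 - 190*I*√163/76041066063 ≈ 2.0935e-6 - 3.1901e-8*I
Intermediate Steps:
r = -72 (r = 2 - 1*74 = 2 - 74 = -72)
y = I*√163 (y = √(-91 - 72) = √(-163) = I*√163 ≈ 12.767*I)
x(D, U) = 570*D + 570*U (x(D, U) = 570*(D + U) = 570*D + 570*U)
1/(x(838, y) + L*93) = 1/((570*838 + 570*(I*√163)) - 1*93) = 1/((477660 + 570*I*√163) - 93) = 1/(477567 + 570*I*√163)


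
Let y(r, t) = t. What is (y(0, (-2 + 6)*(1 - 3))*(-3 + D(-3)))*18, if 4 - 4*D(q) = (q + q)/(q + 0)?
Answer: 360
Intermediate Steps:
D(q) = 1/2 (D(q) = 1 - (q + q)/(4*(q + 0)) = 1 - 2*q/(4*q) = 1 - 1/4*2 = 1 - 1/2 = 1/2)
(y(0, (-2 + 6)*(1 - 3))*(-3 + D(-3)))*18 = (((-2 + 6)*(1 - 3))*(-3 + 1/2))*18 = ((4*(-2))*(-5/2))*18 = -8*(-5/2)*18 = 20*18 = 360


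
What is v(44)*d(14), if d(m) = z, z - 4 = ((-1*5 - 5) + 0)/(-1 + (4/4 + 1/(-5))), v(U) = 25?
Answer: 1350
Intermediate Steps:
z = 54 (z = 4 + ((-1*5 - 5) + 0)/(-1 + (4/4 + 1/(-5))) = 4 + ((-5 - 5) + 0)/(-1 + (4*(¼) + 1*(-⅕))) = 4 + (-10 + 0)/(-1 + (1 - ⅕)) = 4 - 10/(-1 + ⅘) = 4 - 10/(-⅕) = 4 - 10*(-5) = 4 + 50 = 54)
d(m) = 54
v(44)*d(14) = 25*54 = 1350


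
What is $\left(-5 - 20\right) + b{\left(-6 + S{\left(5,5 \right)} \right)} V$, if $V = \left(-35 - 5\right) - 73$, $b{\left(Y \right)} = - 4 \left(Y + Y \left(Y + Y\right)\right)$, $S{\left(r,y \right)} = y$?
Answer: $427$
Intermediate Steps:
$b{\left(Y \right)} = - 8 Y^{2} - 4 Y$ ($b{\left(Y \right)} = - 4 \left(Y + Y 2 Y\right) = - 4 \left(Y + 2 Y^{2}\right) = - 8 Y^{2} - 4 Y$)
$V = -113$ ($V = -40 - 73 = -113$)
$\left(-5 - 20\right) + b{\left(-6 + S{\left(5,5 \right)} \right)} V = \left(-5 - 20\right) + - 4 \left(-6 + 5\right) \left(1 + 2 \left(-6 + 5\right)\right) \left(-113\right) = \left(-5 - 20\right) + \left(-4\right) \left(-1\right) \left(1 + 2 \left(-1\right)\right) \left(-113\right) = -25 + \left(-4\right) \left(-1\right) \left(1 - 2\right) \left(-113\right) = -25 + \left(-4\right) \left(-1\right) \left(-1\right) \left(-113\right) = -25 - -452 = -25 + 452 = 427$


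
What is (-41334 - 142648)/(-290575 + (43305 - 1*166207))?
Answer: 183982/413477 ≈ 0.44496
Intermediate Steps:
(-41334 - 142648)/(-290575 + (43305 - 1*166207)) = -183982/(-290575 + (43305 - 166207)) = -183982/(-290575 - 122902) = -183982/(-413477) = -183982*(-1/413477) = 183982/413477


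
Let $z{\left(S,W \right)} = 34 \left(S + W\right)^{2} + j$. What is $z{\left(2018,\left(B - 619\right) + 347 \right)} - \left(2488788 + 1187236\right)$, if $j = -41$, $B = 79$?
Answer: $109565185$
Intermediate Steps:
$z{\left(S,W \right)} = -41 + 34 \left(S + W\right)^{2}$ ($z{\left(S,W \right)} = 34 \left(S + W\right)^{2} - 41 = -41 + 34 \left(S + W\right)^{2}$)
$z{\left(2018,\left(B - 619\right) + 347 \right)} - \left(2488788 + 1187236\right) = \left(-41 + 34 \left(2018 + \left(\left(79 - 619\right) + 347\right)\right)^{2}\right) - \left(2488788 + 1187236\right) = \left(-41 + 34 \left(2018 + \left(-540 + 347\right)\right)^{2}\right) - 3676024 = \left(-41 + 34 \left(2018 - 193\right)^{2}\right) - 3676024 = \left(-41 + 34 \cdot 1825^{2}\right) - 3676024 = \left(-41 + 34 \cdot 3330625\right) - 3676024 = \left(-41 + 113241250\right) - 3676024 = 113241209 - 3676024 = 109565185$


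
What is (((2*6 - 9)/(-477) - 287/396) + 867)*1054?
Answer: 9581520331/10494 ≈ 9.1305e+5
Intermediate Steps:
(((2*6 - 9)/(-477) - 287/396) + 867)*1054 = (((12 - 9)*(-1/477) - 287*1/396) + 867)*1054 = ((3*(-1/477) - 287/396) + 867)*1054 = ((-1/159 - 287/396) + 867)*1054 = (-15343/20988 + 867)*1054 = (18181253/20988)*1054 = 9581520331/10494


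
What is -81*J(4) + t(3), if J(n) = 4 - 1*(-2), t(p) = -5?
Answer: -491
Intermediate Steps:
J(n) = 6 (J(n) = 4 + 2 = 6)
-81*J(4) + t(3) = -81*6 - 5 = -486 - 5 = -491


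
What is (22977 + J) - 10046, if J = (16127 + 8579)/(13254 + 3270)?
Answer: 106848275/8262 ≈ 12933.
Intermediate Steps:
J = 12353/8262 (J = 24706/16524 = 24706*(1/16524) = 12353/8262 ≈ 1.4952)
(22977 + J) - 10046 = (22977 + 12353/8262) - 10046 = 189848327/8262 - 10046 = 106848275/8262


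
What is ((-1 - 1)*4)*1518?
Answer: -12144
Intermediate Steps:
((-1 - 1)*4)*1518 = -2*4*1518 = -8*1518 = -12144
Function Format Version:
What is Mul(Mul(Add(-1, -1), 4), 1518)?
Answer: -12144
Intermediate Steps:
Mul(Mul(Add(-1, -1), 4), 1518) = Mul(Mul(-2, 4), 1518) = Mul(-8, 1518) = -12144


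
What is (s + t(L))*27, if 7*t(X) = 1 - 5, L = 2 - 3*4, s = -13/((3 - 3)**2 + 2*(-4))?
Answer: 1593/56 ≈ 28.446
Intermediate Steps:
s = 13/8 (s = -13/(0**2 - 8) = -13/(0 - 8) = -13/(-8) = -13*(-1/8) = 13/8 ≈ 1.6250)
L = -10 (L = 2 - 12 = -10)
t(X) = -4/7 (t(X) = (1 - 5)/7 = (1/7)*(-4) = -4/7)
(s + t(L))*27 = (13/8 - 4/7)*27 = (59/56)*27 = 1593/56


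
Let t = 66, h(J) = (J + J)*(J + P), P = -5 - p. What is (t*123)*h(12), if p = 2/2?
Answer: 1168992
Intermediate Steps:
p = 1 (p = 2*(½) = 1)
P = -6 (P = -5 - 1*1 = -5 - 1 = -6)
h(J) = 2*J*(-6 + J) (h(J) = (J + J)*(J - 6) = (2*J)*(-6 + J) = 2*J*(-6 + J))
(t*123)*h(12) = (66*123)*(2*12*(-6 + 12)) = 8118*(2*12*6) = 8118*144 = 1168992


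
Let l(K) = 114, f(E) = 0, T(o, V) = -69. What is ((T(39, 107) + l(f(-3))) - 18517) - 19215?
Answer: -37687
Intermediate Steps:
((T(39, 107) + l(f(-3))) - 18517) - 19215 = ((-69 + 114) - 18517) - 19215 = (45 - 18517) - 19215 = -18472 - 19215 = -37687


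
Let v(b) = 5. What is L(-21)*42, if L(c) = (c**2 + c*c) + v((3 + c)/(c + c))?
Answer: 37254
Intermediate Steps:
L(c) = 5 + 2*c**2 (L(c) = (c**2 + c*c) + 5 = (c**2 + c**2) + 5 = 2*c**2 + 5 = 5 + 2*c**2)
L(-21)*42 = (5 + 2*(-21)**2)*42 = (5 + 2*441)*42 = (5 + 882)*42 = 887*42 = 37254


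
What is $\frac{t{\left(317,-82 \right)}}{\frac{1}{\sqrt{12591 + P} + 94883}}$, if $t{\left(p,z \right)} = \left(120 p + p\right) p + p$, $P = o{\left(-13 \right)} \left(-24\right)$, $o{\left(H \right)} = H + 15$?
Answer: $1153728510138 + 12159486 \sqrt{12543} \approx 1.1551 \cdot 10^{12}$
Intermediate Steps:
$o{\left(H \right)} = 15 + H$
$P = -48$ ($P = \left(15 - 13\right) \left(-24\right) = 2 \left(-24\right) = -48$)
$t{\left(p,z \right)} = p + 121 p^{2}$ ($t{\left(p,z \right)} = 121 p p + p = 121 p^{2} + p = p + 121 p^{2}$)
$\frac{t{\left(317,-82 \right)}}{\frac{1}{\sqrt{12591 + P} + 94883}} = \frac{317 \left(1 + 121 \cdot 317\right)}{\frac{1}{\sqrt{12591 - 48} + 94883}} = \frac{317 \left(1 + 38357\right)}{\frac{1}{\sqrt{12543} + 94883}} = \frac{317 \cdot 38358}{\frac{1}{94883 + \sqrt{12543}}} = 12159486 \left(94883 + \sqrt{12543}\right) = 1153728510138 + 12159486 \sqrt{12543}$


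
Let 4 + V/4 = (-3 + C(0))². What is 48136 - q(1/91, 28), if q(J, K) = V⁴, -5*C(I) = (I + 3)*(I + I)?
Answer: -111864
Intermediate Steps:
C(I) = -2*I*(3 + I)/5 (C(I) = -(I + 3)*(I + I)/5 = -(3 + I)*2*I/5 = -2*I*(3 + I)/5)
V = 20 (V = -16 + 4*(-3 - ⅖*0*(3 + 0))² = -16 + 4*(-3 - ⅖*0*3)² = -16 + 4*(-3 + 0)² = -16 + 4*(-3)² = -16 + 4*9 = -16 + 36 = 20)
q(J, K) = 160000 (q(J, K) = 20⁴ = 160000)
48136 - q(1/91, 28) = 48136 - 1*160000 = 48136 - 160000 = -111864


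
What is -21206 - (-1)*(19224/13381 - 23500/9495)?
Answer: -538881850238/25410519 ≈ -21207.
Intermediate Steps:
-21206 - (-1)*(19224/13381 - 23500/9495) = -21206 - (-1)*(19224*(1/13381) - 23500*1/9495) = -21206 - (-1)*(19224/13381 - 4700/1899) = -21206 - (-1)*(-26384324)/25410519 = -21206 - 1*26384324/25410519 = -21206 - 26384324/25410519 = -538881850238/25410519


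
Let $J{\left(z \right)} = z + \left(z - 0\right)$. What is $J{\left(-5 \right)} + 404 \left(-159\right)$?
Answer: $-64246$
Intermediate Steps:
$J{\left(z \right)} = 2 z$ ($J{\left(z \right)} = z + \left(z + 0\right) = z + z = 2 z$)
$J{\left(-5 \right)} + 404 \left(-159\right) = 2 \left(-5\right) + 404 \left(-159\right) = -10 - 64236 = -64246$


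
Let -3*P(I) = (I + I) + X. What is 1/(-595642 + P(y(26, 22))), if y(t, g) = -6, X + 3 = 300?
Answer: -1/595737 ≈ -1.6786e-6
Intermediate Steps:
X = 297 (X = -3 + 300 = 297)
P(I) = -99 - 2*I/3 (P(I) = -((I + I) + 297)/3 = -(2*I + 297)/3 = -(297 + 2*I)/3 = -99 - 2*I/3)
1/(-595642 + P(y(26, 22))) = 1/(-595642 + (-99 - ⅔*(-6))) = 1/(-595642 + (-99 + 4)) = 1/(-595642 - 95) = 1/(-595737) = -1/595737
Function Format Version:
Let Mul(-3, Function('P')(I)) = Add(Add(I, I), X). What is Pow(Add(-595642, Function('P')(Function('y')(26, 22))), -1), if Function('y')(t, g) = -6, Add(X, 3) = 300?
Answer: Rational(-1, 595737) ≈ -1.6786e-6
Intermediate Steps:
X = 297 (X = Add(-3, 300) = 297)
Function('P')(I) = Add(-99, Mul(Rational(-2, 3), I)) (Function('P')(I) = Mul(Rational(-1, 3), Add(Add(I, I), 297)) = Mul(Rational(-1, 3), Add(Mul(2, I), 297)) = Mul(Rational(-1, 3), Add(297, Mul(2, I))) = Add(-99, Mul(Rational(-2, 3), I)))
Pow(Add(-595642, Function('P')(Function('y')(26, 22))), -1) = Pow(Add(-595642, Add(-99, Mul(Rational(-2, 3), -6))), -1) = Pow(Add(-595642, Add(-99, 4)), -1) = Pow(Add(-595642, -95), -1) = Pow(-595737, -1) = Rational(-1, 595737)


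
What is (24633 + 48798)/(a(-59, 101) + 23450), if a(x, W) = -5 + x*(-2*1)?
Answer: 73431/23563 ≈ 3.1164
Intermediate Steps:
a(x, W) = -5 - 2*x (a(x, W) = -5 + x*(-2) = -5 - 2*x)
(24633 + 48798)/(a(-59, 101) + 23450) = (24633 + 48798)/((-5 - 2*(-59)) + 23450) = 73431/((-5 + 118) + 23450) = 73431/(113 + 23450) = 73431/23563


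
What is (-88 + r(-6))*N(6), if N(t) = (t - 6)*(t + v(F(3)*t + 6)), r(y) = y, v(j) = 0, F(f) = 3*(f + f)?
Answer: 0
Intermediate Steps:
F(f) = 6*f (F(f) = 3*(2*f) = 6*f)
N(t) = t*(-6 + t) (N(t) = (t - 6)*(t + 0) = (-6 + t)*t = t*(-6 + t))
(-88 + r(-6))*N(6) = (-88 - 6)*(6*(-6 + 6)) = -564*0 = -94*0 = 0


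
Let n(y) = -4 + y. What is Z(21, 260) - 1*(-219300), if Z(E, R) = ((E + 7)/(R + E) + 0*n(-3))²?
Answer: 17316148084/78961 ≈ 2.1930e+5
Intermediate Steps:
Z(E, R) = (7 + E)²/(E + R)² (Z(E, R) = ((E + 7)/(R + E) + 0*(-4 - 3))² = ((7 + E)/(E + R) + 0*(-7))² = ((7 + E)/(E + R) + 0)² = ((7 + E)/(E + R))² = (7 + E)²/(E + R)²)
Z(21, 260) - 1*(-219300) = (7 + 21)²/(21 + 260)² - 1*(-219300) = 28²/281² + 219300 = 784*(1/78961) + 219300 = 784/78961 + 219300 = 17316148084/78961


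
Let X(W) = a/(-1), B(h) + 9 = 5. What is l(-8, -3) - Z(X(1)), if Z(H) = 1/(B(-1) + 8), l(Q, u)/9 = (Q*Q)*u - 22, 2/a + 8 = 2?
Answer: -7705/4 ≈ -1926.3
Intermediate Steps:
a = -1/3 (a = 2/(-8 + 2) = 2/(-6) = 2*(-1/6) = -1/3 ≈ -0.33333)
B(h) = -4 (B(h) = -9 + 5 = -4)
l(Q, u) = -198 + 9*u*Q**2 (l(Q, u) = 9*((Q*Q)*u - 22) = 9*(Q**2*u - 22) = 9*(u*Q**2 - 22) = 9*(-22 + u*Q**2) = -198 + 9*u*Q**2)
X(W) = 1/3 (X(W) = -1/3/(-1) = -1/3*(-1) = 1/3)
Z(H) = 1/4 (Z(H) = 1/(-4 + 8) = 1/4)
l(-8, -3) - Z(X(1)) = (-198 + 9*(-3)*(-8)**2) - 1*1/4 = (-198 + 9*(-3)*64) - 1/4 = (-198 - 1728) - 1/4 = -1926 - 1/4 = -7705/4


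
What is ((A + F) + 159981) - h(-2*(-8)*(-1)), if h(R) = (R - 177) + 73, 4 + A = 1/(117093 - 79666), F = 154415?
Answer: 11771240625/37427 ≈ 3.1451e+5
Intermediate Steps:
A = -149707/37427 (A = -4 + 1/(117093 - 79666) = -4 + 1/37427 = -149707/37427 ≈ -4.0000)
h(R) = -104 + R (h(R) = (-177 + R) + 73 = -104 + R)
((A + F) + 159981) - h(-2*(-8)*(-1)) = ((-149707/37427 + 154415) + 159981) - (-104 - 2*(-8)*(-1)) = (5779140498/37427 + 159981) - (-104 + 16*(-1)) = 11766749385/37427 - (-104 - 16) = 11766749385/37427 - 1*(-120) = 11766749385/37427 + 120 = 11771240625/37427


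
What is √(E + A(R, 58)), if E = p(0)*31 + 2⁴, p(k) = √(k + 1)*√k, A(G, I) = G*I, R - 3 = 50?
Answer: √3090 ≈ 55.588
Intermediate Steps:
R = 53 (R = 3 + 50 = 53)
p(k) = √k*√(1 + k) (p(k) = √(1 + k)*√k = √k*√(1 + k))
E = 16 (E = (√0*√(1 + 0))*31 + 2⁴ = (0*√1)*31 + 16 = (0*1)*31 + 16 = 0*31 + 16 = 0 + 16 = 16)
√(E + A(R, 58)) = √(16 + 53*58) = √(16 + 3074) = √3090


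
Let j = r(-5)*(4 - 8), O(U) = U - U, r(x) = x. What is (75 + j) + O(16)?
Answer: 95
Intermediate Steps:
O(U) = 0
j = 20 (j = -5*(4 - 8) = -5*(-4) = 20)
(75 + j) + O(16) = (75 + 20) + 0 = 95 + 0 = 95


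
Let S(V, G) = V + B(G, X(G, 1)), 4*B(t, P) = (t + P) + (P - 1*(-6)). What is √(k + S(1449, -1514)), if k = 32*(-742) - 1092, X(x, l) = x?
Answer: I*√24521 ≈ 156.59*I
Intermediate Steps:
B(t, P) = 3/2 + P/2 + t/4 (B(t, P) = ((t + P) + (P - 1*(-6)))/4 = ((P + t) + (P + 6))/4 = ((P + t) + (6 + P))/4 = (6 + t + 2*P)/4 = 3/2 + P/2 + t/4)
S(V, G) = 3/2 + V + 3*G/4 (S(V, G) = V + (3/2 + G/2 + G/4) = V + (3/2 + 3*G/4) = 3/2 + V + 3*G/4)
k = -24836 (k = -23744 - 1092 = -24836)
√(k + S(1449, -1514)) = √(-24836 + (3/2 + 1449 + (¾)*(-1514))) = √(-24836 + (3/2 + 1449 - 2271/2)) = √(-24836 + 315) = √(-24521) = I*√24521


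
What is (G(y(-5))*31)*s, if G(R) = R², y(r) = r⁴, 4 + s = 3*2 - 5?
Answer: -36328125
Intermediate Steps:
s = -3 (s = -4 + (3*2 - 5) = -4 + (6 - 5) = -4 + 1 = -3)
(G(y(-5))*31)*s = (((-5)⁴)²*31)*(-3) = (625²*31)*(-3) = (390625*31)*(-3) = 12109375*(-3) = -36328125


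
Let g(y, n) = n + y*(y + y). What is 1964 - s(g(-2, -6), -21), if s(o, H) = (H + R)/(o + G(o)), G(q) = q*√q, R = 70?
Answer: 3977/2 - 49*√2/2 ≈ 1953.9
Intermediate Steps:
G(q) = q^(3/2)
g(y, n) = n + 2*y² (g(y, n) = n + y*(2*y) = n + 2*y²)
s(o, H) = (70 + H)/(o + o^(3/2)) (s(o, H) = (H + 70)/(o + o^(3/2)) = (70 + H)/(o + o^(3/2)))
1964 - s(g(-2, -6), -21) = 1964 - (70 - 21)/((-6 + 2*(-2)²) + (-6 + 2*(-2)²)^(3/2)) = 1964 - 49/((-6 + 2*4) + (-6 + 2*4)^(3/2)) = 1964 - 49/((-6 + 8) + (-6 + 8)^(3/2)) = 1964 - 49/(2 + 2^(3/2)) = 1964 - 49/(2 + 2*√2)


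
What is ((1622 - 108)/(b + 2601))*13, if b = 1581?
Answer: 9841/2091 ≈ 4.7064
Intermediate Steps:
((1622 - 108)/(b + 2601))*13 = ((1622 - 108)/(1581 + 2601))*13 = (1514/4182)*13 = (1514*(1/4182))*13 = (757/2091)*13 = 9841/2091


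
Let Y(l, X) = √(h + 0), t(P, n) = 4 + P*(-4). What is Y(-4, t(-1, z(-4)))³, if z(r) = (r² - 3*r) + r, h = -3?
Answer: -3*I*√3 ≈ -5.1962*I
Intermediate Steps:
z(r) = r² - 2*r
t(P, n) = 4 - 4*P
Y(l, X) = I*√3 (Y(l, X) = √(-3 + 0) = √(-3) = I*√3)
Y(-4, t(-1, z(-4)))³ = (I*√3)³ = -3*I*√3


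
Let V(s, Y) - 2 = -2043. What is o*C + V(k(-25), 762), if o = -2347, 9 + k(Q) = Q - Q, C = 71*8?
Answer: -1335137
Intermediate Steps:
C = 568
k(Q) = -9 (k(Q) = -9 + (Q - Q) = -9 + 0 = -9)
V(s, Y) = -2041 (V(s, Y) = 2 - 2043 = -2041)
o*C + V(k(-25), 762) = -2347*568 - 2041 = -1333096 - 2041 = -1335137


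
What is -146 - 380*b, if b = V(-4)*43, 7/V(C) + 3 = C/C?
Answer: 57044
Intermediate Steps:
V(C) = -7/2 (V(C) = 7/(-3 + C/C) = 7/(-3 + 1) = 7/(-2) = 7*(-1/2) = -7/2)
b = -301/2 (b = -7/2*43 = -301/2 ≈ -150.50)
-146 - 380*b = -146 - 380*(-301/2) = -146 + 57190 = 57044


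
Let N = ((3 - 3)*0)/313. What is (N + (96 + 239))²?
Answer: 112225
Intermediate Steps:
N = 0 (N = (0*0)*(1/313) = 0*(1/313) = 0)
(N + (96 + 239))² = (0 + (96 + 239))² = (0 + 335)² = 335² = 112225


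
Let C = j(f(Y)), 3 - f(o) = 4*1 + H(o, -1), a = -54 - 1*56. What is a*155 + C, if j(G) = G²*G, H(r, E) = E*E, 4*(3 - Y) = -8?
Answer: -17058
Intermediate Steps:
Y = 5 (Y = 3 - ¼*(-8) = 3 + 2 = 5)
H(r, E) = E²
a = -110 (a = -54 - 56 = -110)
f(o) = -2 (f(o) = 3 - (4*1 + (-1)²) = 3 - (4 + 1) = 3 - 1*5 = 3 - 5 = -2)
j(G) = G³
C = -8 (C = (-2)³ = -8)
a*155 + C = -110*155 - 8 = -17050 - 8 = -17058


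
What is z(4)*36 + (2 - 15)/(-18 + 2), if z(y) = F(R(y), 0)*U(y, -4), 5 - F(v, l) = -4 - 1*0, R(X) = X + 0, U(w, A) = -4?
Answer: -20723/16 ≈ -1295.2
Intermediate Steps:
R(X) = X
F(v, l) = 9 (F(v, l) = 5 - (-4 - 1*0) = 5 - (-4 + 0) = 5 - 1*(-4) = 5 + 4 = 9)
z(y) = -36 (z(y) = 9*(-4) = -36)
z(4)*36 + (2 - 15)/(-18 + 2) = -36*36 + (2 - 15)/(-18 + 2) = -1296 - 13/(-16) = -1296 - 13*(-1/16) = -1296 + 13/16 = -20723/16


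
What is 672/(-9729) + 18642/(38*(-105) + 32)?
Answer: -30671299/6417897 ≈ -4.7790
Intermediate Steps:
672/(-9729) + 18642/(38*(-105) + 32) = 672*(-1/9729) + 18642/(-3990 + 32) = -224/3243 + 18642/(-3958) = -224/3243 + 18642*(-1/3958) = -224/3243 - 9321/1979 = -30671299/6417897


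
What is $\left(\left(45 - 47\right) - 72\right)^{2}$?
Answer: $5476$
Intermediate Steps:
$\left(\left(45 - 47\right) - 72\right)^{2} = \left(-2 - 72\right)^{2} = \left(-74\right)^{2} = 5476$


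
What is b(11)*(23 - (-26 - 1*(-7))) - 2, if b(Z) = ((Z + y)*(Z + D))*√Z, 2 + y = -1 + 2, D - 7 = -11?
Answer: -2 + 2940*√11 ≈ 9748.9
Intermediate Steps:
D = -4 (D = 7 - 11 = -4)
y = -1 (y = -2 + (-1 + 2) = -2 + 1 = -1)
b(Z) = √Z*(-1 + Z)*(-4 + Z) (b(Z) = ((Z - 1)*(Z - 4))*√Z = ((-1 + Z)*(-4 + Z))*√Z = √Z*(-1 + Z)*(-4 + Z))
b(11)*(23 - (-26 - 1*(-7))) - 2 = (√11*(4 + 11² - 5*11))*(23 - (-26 - 1*(-7))) - 2 = (√11*(4 + 121 - 55))*(23 - (-26 + 7)) - 2 = (√11*70)*(23 - 1*(-19)) - 2 = (70*√11)*(23 + 19) - 2 = (70*√11)*42 - 2 = 2940*√11 - 2 = -2 + 2940*√11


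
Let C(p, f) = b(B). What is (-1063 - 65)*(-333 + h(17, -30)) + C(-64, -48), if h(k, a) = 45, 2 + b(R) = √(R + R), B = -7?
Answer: 324862 + I*√14 ≈ 3.2486e+5 + 3.7417*I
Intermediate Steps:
b(R) = -2 + √2*√R (b(R) = -2 + √(R + R) = -2 + √(2*R) = -2 + √2*√R)
C(p, f) = -2 + I*√14 (C(p, f) = -2 + √2*√(-7) = -2 + √2*(I*√7) = -2 + I*√14)
(-1063 - 65)*(-333 + h(17, -30)) + C(-64, -48) = (-1063 - 65)*(-333 + 45) + (-2 + I*√14) = -1128*(-288) + (-2 + I*√14) = 324864 + (-2 + I*√14) = 324862 + I*√14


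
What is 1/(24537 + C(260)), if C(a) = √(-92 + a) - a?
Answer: 24277/589372561 - 2*√42/589372561 ≈ 4.1169e-5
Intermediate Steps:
1/(24537 + C(260)) = 1/(24537 + (√(-92 + 260) - 1*260)) = 1/(24537 + (√168 - 260)) = 1/(24537 + (2*√42 - 260)) = 1/(24537 + (-260 + 2*√42)) = 1/(24277 + 2*√42)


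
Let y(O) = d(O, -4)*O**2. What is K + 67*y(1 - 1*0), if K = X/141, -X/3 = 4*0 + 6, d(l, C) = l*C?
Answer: -12602/47 ≈ -268.13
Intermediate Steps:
d(l, C) = C*l
y(O) = -4*O**3 (y(O) = (-4*O)*O**2 = -4*O**3)
X = -18 (X = -3*(4*0 + 6) = -3*(0 + 6) = -3*6 = -18)
K = -6/47 (K = -18/141 = -18*1/141 = -6/47 ≈ -0.12766)
K + 67*y(1 - 1*0) = -6/47 + 67*(-4*(1 - 1*0)**3) = -6/47 + 67*(-4*(1 + 0)**3) = -6/47 + 67*(-4*1**3) = -6/47 + 67*(-4*1) = -6/47 + 67*(-4) = -6/47 - 268 = -12602/47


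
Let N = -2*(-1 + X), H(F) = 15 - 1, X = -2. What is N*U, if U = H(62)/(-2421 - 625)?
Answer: -42/1523 ≈ -0.027577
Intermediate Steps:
H(F) = 14
N = 6 (N = -2*(-1 - 2) = -2*(-3) = 6)
U = -7/1523 (U = 14/(-2421 - 625) = 14/(-3046) = 14*(-1/3046) = -7/1523 ≈ -0.0045962)
N*U = 6*(-7/1523) = -42/1523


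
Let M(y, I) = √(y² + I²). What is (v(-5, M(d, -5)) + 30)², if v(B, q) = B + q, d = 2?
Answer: (25 + √29)² ≈ 923.26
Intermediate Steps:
M(y, I) = √(I² + y²)
(v(-5, M(d, -5)) + 30)² = ((-5 + √((-5)² + 2²)) + 30)² = ((-5 + √(25 + 4)) + 30)² = ((-5 + √29) + 30)² = (25 + √29)²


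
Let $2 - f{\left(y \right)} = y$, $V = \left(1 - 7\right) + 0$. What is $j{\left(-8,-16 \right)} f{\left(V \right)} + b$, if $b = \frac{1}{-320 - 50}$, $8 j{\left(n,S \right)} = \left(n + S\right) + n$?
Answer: $- \frac{11841}{370} \approx -32.003$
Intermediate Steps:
$j{\left(n,S \right)} = \frac{n}{4} + \frac{S}{8}$ ($j{\left(n,S \right)} = \frac{\left(n + S\right) + n}{8} = \frac{\left(S + n\right) + n}{8} = \frac{S + 2 n}{8} = \frac{n}{4} + \frac{S}{8}$)
$V = -6$ ($V = -6 + 0 = -6$)
$b = - \frac{1}{370}$ ($b = \frac{1}{-370} = - \frac{1}{370} \approx -0.0027027$)
$f{\left(y \right)} = 2 - y$
$j{\left(-8,-16 \right)} f{\left(V \right)} + b = \left(\frac{1}{4} \left(-8\right) + \frac{1}{8} \left(-16\right)\right) \left(2 - -6\right) - \frac{1}{370} = \left(-2 - 2\right) \left(2 + 6\right) - \frac{1}{370} = \left(-4\right) 8 - \frac{1}{370} = -32 - \frac{1}{370} = - \frac{11841}{370}$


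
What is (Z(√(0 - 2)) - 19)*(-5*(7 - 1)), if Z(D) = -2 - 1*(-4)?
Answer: 510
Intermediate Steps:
Z(D) = 2 (Z(D) = -2 + 4 = 2)
(Z(√(0 - 2)) - 19)*(-5*(7 - 1)) = (2 - 19)*(-5*(7 - 1)) = -(-85)*6 = -17*(-30) = 510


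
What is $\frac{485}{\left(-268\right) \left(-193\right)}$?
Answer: $\frac{485}{51724} \approx 0.0093767$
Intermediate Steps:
$\frac{485}{\left(-268\right) \left(-193\right)} = \frac{485}{51724}$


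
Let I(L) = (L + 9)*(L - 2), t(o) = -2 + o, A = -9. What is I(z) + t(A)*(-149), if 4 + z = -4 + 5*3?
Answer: 1719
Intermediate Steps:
z = 7 (z = -4 + (-4 + 5*3) = -4 + (-4 + 15) = -4 + 11 = 7)
I(L) = (-2 + L)*(9 + L) (I(L) = (9 + L)*(-2 + L) = (-2 + L)*(9 + L))
I(z) + t(A)*(-149) = (-18 + 7² + 7*7) + (-2 - 9)*(-149) = (-18 + 49 + 49) - 11*(-149) = 80 + 1639 = 1719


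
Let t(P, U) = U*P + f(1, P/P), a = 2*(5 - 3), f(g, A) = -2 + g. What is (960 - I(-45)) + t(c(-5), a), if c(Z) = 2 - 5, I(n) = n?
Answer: 992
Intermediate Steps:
c(Z) = -3
a = 4 (a = 2*2 = 4)
t(P, U) = -1 + P*U (t(P, U) = U*P + (-2 + 1) = P*U - 1 = -1 + P*U)
(960 - I(-45)) + t(c(-5), a) = (960 - 1*(-45)) + (-1 - 3*4) = (960 + 45) + (-1 - 12) = 1005 - 13 = 992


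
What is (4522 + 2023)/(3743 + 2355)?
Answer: 6545/6098 ≈ 1.0733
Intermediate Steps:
(4522 + 2023)/(3743 + 2355) = 6545/6098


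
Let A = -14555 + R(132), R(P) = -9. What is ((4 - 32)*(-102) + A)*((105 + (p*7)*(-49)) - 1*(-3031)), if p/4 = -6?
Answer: -133096544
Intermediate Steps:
p = -24 (p = 4*(-6) = -24)
A = -14564 (A = -14555 - 9 = -14564)
((4 - 32)*(-102) + A)*((105 + (p*7)*(-49)) - 1*(-3031)) = ((4 - 32)*(-102) - 14564)*((105 - 24*7*(-49)) - 1*(-3031)) = (-28*(-102) - 14564)*((105 - 168*(-49)) + 3031) = (2856 - 14564)*((105 + 8232) + 3031) = -11708*(8337 + 3031) = -11708*11368 = -133096544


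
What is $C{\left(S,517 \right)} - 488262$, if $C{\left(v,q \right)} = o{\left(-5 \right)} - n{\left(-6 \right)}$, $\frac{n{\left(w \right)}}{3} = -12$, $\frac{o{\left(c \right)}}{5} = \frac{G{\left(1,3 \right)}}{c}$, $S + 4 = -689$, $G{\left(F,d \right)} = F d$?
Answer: $-488229$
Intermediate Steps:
$S = -693$ ($S = -4 - 689 = -693$)
$o{\left(c \right)} = \frac{15}{c}$ ($o{\left(c \right)} = 5 \frac{1 \cdot 3}{c} = 5 \frac{3}{c} = \frac{15}{c}$)
$n{\left(w \right)} = -36$ ($n{\left(w \right)} = 3 \left(-12\right) = -36$)
$C{\left(v,q \right)} = 33$ ($C{\left(v,q \right)} = \frac{15}{-5} - -36 = 15 \left(- \frac{1}{5}\right) + 36 = -3 + 36 = 33$)
$C{\left(S,517 \right)} - 488262 = 33 - 488262 = -488229$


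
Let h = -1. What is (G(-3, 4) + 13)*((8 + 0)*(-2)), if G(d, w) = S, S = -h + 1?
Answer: -240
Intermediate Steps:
S = 2 (S = -1*(-1) + 1 = 1 + 1 = 2)
G(d, w) = 2
(G(-3, 4) + 13)*((8 + 0)*(-2)) = (2 + 13)*((8 + 0)*(-2)) = 15*(8*(-2)) = 15*(-16) = -240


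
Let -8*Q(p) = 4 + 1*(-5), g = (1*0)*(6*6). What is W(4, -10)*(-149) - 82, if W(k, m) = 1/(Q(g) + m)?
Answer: -5286/79 ≈ -66.911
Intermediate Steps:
g = 0 (g = 0*36 = 0)
Q(p) = ⅛ (Q(p) = -(4 + 1*(-5))/8 = -(4 - 5)/8 = -⅛*(-1) = ⅛)
W(k, m) = 1/(⅛ + m)
W(4, -10)*(-149) - 82 = (8/(1 + 8*(-10)))*(-149) - 82 = (8/(1 - 80))*(-149) - 82 = (8/(-79))*(-149) - 82 = (8*(-1/79))*(-149) - 82 = -8/79*(-149) - 82 = 1192/79 - 82 = -5286/79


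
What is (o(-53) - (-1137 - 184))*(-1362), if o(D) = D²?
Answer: -5625060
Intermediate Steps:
(o(-53) - (-1137 - 184))*(-1362) = ((-53)² - (-1137 - 184))*(-1362) = (2809 - 1*(-1321))*(-1362) = (2809 + 1321)*(-1362) = 4130*(-1362) = -5625060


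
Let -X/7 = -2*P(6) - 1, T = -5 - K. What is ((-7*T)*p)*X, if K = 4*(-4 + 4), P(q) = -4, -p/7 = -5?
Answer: -60025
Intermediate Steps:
p = 35 (p = -7*(-5) = 35)
K = 0 (K = 4*0 = 0)
T = -5 (T = -5 - 1*0 = -5 + 0 = -5)
X = -49 (X = -7*(-2*(-4) - 1) = -7*(8 - 1) = -7*7 = -49)
((-7*T)*p)*X = (-7*(-5)*35)*(-49) = (35*35)*(-49) = 1225*(-49) = -60025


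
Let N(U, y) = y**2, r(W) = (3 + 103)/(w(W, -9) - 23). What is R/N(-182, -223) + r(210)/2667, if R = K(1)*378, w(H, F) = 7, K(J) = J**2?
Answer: 5429371/1061017944 ≈ 0.0051171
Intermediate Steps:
r(W) = -53/8 (r(W) = (3 + 103)/(7 - 23) = 106/(-16) = 106*(-1/16) = -53/8)
R = 378 (R = 1**2*378 = 1*378 = 378)
R/N(-182, -223) + r(210)/2667 = 378/((-223)**2) - 53/8/2667 = 378/49729 - 53/8*1/2667 = 378*(1/49729) - 53/21336 = 378/49729 - 53/21336 = 5429371/1061017944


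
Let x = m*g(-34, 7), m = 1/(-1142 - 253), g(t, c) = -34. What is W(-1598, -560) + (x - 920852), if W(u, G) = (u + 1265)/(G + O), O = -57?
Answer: -792590643667/860715 ≈ -9.2085e+5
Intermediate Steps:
W(u, G) = (1265 + u)/(-57 + G) (W(u, G) = (u + 1265)/(G - 57) = (1265 + u)/(-57 + G))
m = -1/1395 (m = 1/(-1395) = -1/1395 ≈ -0.00071685)
x = 34/1395 (x = -1/1395*(-34) = 34/1395 ≈ 0.024373)
W(-1598, -560) + (x - 920852) = (1265 - 1598)/(-57 - 560) + (34/1395 - 920852) = -333/(-617) - 1284588506/1395 = -1/617*(-333) - 1284588506/1395 = 333/617 - 1284588506/1395 = -792590643667/860715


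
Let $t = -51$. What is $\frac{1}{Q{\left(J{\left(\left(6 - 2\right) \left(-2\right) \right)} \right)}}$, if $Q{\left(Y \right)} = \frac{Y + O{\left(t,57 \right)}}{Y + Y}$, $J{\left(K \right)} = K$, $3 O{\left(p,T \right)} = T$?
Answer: $- \frac{16}{11} \approx -1.4545$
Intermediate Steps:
$O{\left(p,T \right)} = \frac{T}{3}$
$Q{\left(Y \right)} = \frac{19 + Y}{2 Y}$ ($Q{\left(Y \right)} = \frac{Y + \frac{1}{3} \cdot 57}{Y + Y} = \frac{Y + 19}{2 Y} = \left(19 + Y\right) \frac{1}{2 Y} = \frac{19 + Y}{2 Y}$)
$\frac{1}{Q{\left(J{\left(\left(6 - 2\right) \left(-2\right) \right)} \right)}} = \frac{1}{\frac{1}{2} \frac{1}{\left(6 - 2\right) \left(-2\right)} \left(19 + \left(6 - 2\right) \left(-2\right)\right)} = \frac{1}{\frac{1}{2} \frac{1}{4 \left(-2\right)} \left(19 + 4 \left(-2\right)\right)} = \frac{1}{\frac{1}{2} \frac{1}{-8} \left(19 - 8\right)} = \frac{1}{\frac{1}{2} \left(- \frac{1}{8}\right) 11} = \frac{1}{- \frac{11}{16}} = - \frac{16}{11}$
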